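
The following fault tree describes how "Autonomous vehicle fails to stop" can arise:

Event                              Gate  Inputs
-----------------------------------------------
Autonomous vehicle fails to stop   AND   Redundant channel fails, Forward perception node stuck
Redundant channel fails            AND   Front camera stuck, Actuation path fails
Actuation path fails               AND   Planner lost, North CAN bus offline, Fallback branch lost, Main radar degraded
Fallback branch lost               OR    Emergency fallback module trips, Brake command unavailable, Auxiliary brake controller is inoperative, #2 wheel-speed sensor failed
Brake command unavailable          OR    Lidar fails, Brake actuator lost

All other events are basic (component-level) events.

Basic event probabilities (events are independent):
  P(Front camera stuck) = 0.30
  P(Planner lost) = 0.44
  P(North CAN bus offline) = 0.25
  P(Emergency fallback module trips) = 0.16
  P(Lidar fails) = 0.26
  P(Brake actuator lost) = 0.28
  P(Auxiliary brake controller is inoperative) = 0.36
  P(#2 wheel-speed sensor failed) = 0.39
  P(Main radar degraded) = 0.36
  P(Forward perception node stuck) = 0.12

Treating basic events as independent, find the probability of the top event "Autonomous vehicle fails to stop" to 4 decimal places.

P(Brake command unavailable) [OR] = 1 − (1−0.26) × (1−0.28) = 0.467200
P(Fallback branch lost) [OR] = 1 − (1−0.16) × (1−0.467200) × (1−0.36) × (1−0.39) = 0.825276
P(Actuation path fails) [AND] = 0.44 × 0.25 × 0.825276 × 0.36 = 0.032681
P(Redundant channel fails) [AND] = 0.30 × 0.032681 = 0.009804
P(Autonomous vehicle fails to stop) [AND] = 0.009804 × 0.12 = 0.001176
Rounded to 4 decimal places: P(Autonomous vehicle fails to stop) ≈ 0.0012.

0.0012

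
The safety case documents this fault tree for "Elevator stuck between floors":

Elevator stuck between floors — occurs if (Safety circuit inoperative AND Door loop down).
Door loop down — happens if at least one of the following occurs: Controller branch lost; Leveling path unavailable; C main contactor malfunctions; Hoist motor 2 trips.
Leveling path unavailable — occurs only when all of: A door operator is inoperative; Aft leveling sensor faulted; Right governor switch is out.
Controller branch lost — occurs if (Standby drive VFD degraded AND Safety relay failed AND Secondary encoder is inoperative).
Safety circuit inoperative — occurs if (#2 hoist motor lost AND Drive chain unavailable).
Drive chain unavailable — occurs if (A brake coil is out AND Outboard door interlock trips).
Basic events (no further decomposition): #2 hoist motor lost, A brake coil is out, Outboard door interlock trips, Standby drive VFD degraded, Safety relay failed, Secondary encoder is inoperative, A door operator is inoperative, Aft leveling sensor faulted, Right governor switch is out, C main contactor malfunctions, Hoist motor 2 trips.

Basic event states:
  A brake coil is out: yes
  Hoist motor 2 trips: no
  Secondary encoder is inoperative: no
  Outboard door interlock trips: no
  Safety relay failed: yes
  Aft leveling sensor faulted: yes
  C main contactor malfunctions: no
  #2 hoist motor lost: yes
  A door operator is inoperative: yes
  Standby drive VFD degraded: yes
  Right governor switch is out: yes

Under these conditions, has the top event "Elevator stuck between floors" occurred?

Drive chain unavailable [AND]: A brake coil is out=occurs, Outboard door interlock trips=not → not all inputs occur → does not occur.
Safety circuit inoperative [AND]: #2 hoist motor lost=occurs, Drive chain unavailable=not → not all inputs occur → does not occur.
Controller branch lost [AND]: Standby drive VFD degraded=occurs, Safety relay failed=occurs, Secondary encoder is inoperative=not → not all inputs occur → does not occur.
Leveling path unavailable [AND]: A door operator is inoperative=occurs, Aft leveling sensor faulted=occurs, Right governor switch is out=occurs → all inputs occur → occurs.
Door loop down [OR]: Controller branch lost=not, Leveling path unavailable=occurs, C main contactor malfunctions=not, Hoist motor 2 trips=not → at least one input occurs → occurs.
Elevator stuck between floors [AND]: Safety circuit inoperative=not, Door loop down=occurs → not all inputs occur → does not occur.

No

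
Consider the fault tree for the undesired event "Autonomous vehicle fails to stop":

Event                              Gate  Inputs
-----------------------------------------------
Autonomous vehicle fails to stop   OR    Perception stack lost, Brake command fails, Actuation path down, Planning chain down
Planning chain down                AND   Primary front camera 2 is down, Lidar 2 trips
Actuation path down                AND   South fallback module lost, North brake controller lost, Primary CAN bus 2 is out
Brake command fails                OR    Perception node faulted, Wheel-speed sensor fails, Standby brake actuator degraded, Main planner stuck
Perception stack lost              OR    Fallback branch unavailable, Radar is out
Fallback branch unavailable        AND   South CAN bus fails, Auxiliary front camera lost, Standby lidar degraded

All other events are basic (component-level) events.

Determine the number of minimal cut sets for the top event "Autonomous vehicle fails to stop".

8

Fallback branch unavailable [AND]: one cut set from each child combined → 1 × 1 × 1 = 1 cut set(s).
Perception stack lost [OR]: union of children's cut sets → 2 cut set(s).
Brake command fails [OR]: union of children's cut sets → 4 cut set(s).
Actuation path down [AND]: one cut set from each child combined → 1 × 1 × 1 = 1 cut set(s).
Planning chain down [AND]: one cut set from each child combined → 1 × 1 = 1 cut set(s).
Autonomous vehicle fails to stop [OR]: union of children's cut sets → 8 cut set(s).
Minimal cut sets: {Auxiliary front camera lost, South CAN bus fails, Standby lidar degraded}; {Radar is out}; {Perception node faulted}; {Wheel-speed sensor fails}; {Standby brake actuator degraded}; {Main planner stuck}; {North brake controller lost, Primary CAN bus 2 is out, South fallback module lost}; {Lidar 2 trips, Primary front camera 2 is down}.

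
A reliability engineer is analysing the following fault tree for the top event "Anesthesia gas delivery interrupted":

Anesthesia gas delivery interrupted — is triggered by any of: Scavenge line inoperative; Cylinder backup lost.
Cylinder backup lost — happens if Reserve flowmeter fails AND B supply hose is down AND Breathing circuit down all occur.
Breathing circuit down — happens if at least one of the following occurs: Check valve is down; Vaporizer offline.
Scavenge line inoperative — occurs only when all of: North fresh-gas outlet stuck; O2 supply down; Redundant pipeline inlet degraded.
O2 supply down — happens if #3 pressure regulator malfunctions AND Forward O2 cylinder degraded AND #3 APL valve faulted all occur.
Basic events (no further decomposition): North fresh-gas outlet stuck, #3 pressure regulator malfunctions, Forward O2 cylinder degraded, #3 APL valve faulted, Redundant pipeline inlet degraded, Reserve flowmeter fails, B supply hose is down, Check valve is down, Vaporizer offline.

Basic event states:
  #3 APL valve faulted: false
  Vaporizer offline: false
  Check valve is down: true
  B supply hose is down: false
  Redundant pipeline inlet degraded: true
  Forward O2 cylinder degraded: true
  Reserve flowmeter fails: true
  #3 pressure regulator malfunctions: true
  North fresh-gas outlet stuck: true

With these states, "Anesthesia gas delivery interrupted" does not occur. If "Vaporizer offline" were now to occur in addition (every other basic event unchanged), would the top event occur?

No

Counterfactual: set "Vaporizer offline" to occurred.
O2 supply down [AND]: #3 pressure regulator malfunctions=occurs, Forward O2 cylinder degraded=occurs, #3 APL valve faulted=not → not all inputs occur → does not occur.
Scavenge line inoperative [AND]: North fresh-gas outlet stuck=occurs, O2 supply down=not, Redundant pipeline inlet degraded=occurs → not all inputs occur → does not occur.
Breathing circuit down [OR]: Check valve is down=occurs, Vaporizer offline=occurs → at least one input occurs → occurs.
Cylinder backup lost [AND]: Reserve flowmeter fails=occurs, B supply hose is down=not, Breathing circuit down=occurs → not all inputs occur → does not occur.
Anesthesia gas delivery interrupted [OR]: Scavenge line inoperative=not, Cylinder backup lost=not → no input occurs → does not occur.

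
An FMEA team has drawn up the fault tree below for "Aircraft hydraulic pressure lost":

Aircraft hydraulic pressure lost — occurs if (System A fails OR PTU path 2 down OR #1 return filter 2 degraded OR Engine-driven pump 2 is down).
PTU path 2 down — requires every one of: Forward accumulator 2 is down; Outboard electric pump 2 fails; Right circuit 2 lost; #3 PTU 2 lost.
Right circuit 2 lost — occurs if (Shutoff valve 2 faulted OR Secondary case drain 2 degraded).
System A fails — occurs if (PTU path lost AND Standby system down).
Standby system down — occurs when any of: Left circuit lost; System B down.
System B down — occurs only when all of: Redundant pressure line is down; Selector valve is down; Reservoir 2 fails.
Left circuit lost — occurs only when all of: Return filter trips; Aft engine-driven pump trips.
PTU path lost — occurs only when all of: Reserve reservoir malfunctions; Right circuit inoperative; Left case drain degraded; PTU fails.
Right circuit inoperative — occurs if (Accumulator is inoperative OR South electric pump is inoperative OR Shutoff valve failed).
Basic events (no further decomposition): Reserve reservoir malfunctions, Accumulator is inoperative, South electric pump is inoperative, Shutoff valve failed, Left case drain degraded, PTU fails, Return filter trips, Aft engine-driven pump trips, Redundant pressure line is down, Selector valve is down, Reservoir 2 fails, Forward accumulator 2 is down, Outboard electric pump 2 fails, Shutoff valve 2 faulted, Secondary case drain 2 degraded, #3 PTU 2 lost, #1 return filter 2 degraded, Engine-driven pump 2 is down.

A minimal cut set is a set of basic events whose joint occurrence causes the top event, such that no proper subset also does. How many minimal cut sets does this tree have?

10

Right circuit inoperative [OR]: union of children's cut sets → 3 cut set(s).
PTU path lost [AND]: one cut set from each child combined → 1 × 3 × 1 × 1 = 3 cut set(s).
Left circuit lost [AND]: one cut set from each child combined → 1 × 1 = 1 cut set(s).
System B down [AND]: one cut set from each child combined → 1 × 1 × 1 = 1 cut set(s).
Standby system down [OR]: union of children's cut sets → 2 cut set(s).
System A fails [AND]: one cut set from each child combined → 3 × 2 = 6 cut set(s).
Right circuit 2 lost [OR]: union of children's cut sets → 2 cut set(s).
PTU path 2 down [AND]: one cut set from each child combined → 1 × 1 × 2 × 1 = 2 cut set(s).
Aircraft hydraulic pressure lost [OR]: union of children's cut sets → 10 cut set(s).
Minimal cut sets: {Accumulator is inoperative, Aft engine-driven pump trips, Left case drain degraded, PTU fails, Reserve reservoir malfunctions, Return filter trips}; {Accumulator is inoperative, Left case drain degraded, PTU fails, Redundant pressure line is down, Reserve reservoir malfunctions, Reservoir 2 fails, Selector valve is down}; {Aft engine-driven pump trips, Left case drain degraded, PTU fails, Reserve reservoir malfunctions, Return filter trips, South electric pump is inoperative}; {Left case drain degraded, PTU fails, Redundant pressure line is down, Reserve reservoir malfunctions, Reservoir 2 fails, Selector valve is down, South electric pump is inoperative}; {Aft engine-driven pump trips, Left case drain degraded, PTU fails, Reserve reservoir malfunctions, Return filter trips, Shutoff valve failed}; {Left case drain degraded, PTU fails, Redundant pressure line is down, Reserve reservoir malfunctions, Reservoir 2 fails, Selector valve is down, Shutoff valve failed}; {#3 PTU 2 lost, Forward accumulator 2 is down, Outboard electric pump 2 fails, Shutoff valve 2 faulted}; {#3 PTU 2 lost, Forward accumulator 2 is down, Outboard electric pump 2 fails, Secondary case drain 2 degraded}; {#1 return filter 2 degraded}; {Engine-driven pump 2 is down}.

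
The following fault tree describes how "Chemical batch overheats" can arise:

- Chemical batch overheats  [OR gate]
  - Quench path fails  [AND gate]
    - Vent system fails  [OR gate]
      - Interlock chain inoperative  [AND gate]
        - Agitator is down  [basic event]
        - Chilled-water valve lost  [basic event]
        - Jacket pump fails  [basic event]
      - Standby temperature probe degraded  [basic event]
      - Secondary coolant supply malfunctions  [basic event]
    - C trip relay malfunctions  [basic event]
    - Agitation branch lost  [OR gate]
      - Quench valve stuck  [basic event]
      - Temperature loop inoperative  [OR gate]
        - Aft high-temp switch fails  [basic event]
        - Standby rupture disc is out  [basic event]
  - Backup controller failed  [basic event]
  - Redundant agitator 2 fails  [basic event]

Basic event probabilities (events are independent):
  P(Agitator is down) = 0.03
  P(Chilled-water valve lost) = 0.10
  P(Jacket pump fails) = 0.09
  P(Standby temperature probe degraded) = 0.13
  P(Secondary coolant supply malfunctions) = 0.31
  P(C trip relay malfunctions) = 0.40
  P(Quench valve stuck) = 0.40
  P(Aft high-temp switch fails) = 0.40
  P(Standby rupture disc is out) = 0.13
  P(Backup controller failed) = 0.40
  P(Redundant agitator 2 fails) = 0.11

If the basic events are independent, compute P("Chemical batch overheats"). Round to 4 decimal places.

0.5247

P(Interlock chain inoperative) [AND] = 0.03 × 0.10 × 0.09 = 0.000270
P(Vent system fails) [OR] = 1 − (1−0.000270) × (1−0.13) × (1−0.31) = 0.399862
P(Temperature loop inoperative) [OR] = 1 − (1−0.40) × (1−0.13) = 0.478000
P(Agitation branch lost) [OR] = 1 − (1−0.40) × (1−0.478000) = 0.686800
P(Quench path fails) [AND] = 0.399862 × 0.40 × 0.686800 = 0.109850
P(Chemical batch overheats) [OR] = 1 − (1−0.109850) × (1−0.40) × (1−0.11) = 0.524660
Rounded to 4 decimal places: P(Chemical batch overheats) ≈ 0.5247.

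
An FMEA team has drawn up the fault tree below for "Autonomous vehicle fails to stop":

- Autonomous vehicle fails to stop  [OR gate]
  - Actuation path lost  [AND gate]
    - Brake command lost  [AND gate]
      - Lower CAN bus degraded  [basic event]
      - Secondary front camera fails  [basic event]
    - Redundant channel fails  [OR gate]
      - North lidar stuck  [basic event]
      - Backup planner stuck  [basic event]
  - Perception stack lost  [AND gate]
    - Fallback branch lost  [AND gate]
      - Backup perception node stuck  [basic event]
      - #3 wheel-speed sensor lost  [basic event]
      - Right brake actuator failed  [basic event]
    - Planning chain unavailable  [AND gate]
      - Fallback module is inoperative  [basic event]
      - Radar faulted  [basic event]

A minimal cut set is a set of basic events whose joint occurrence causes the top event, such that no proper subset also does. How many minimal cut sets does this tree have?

3

Brake command lost [AND]: one cut set from each child combined → 1 × 1 = 1 cut set(s).
Redundant channel fails [OR]: union of children's cut sets → 2 cut set(s).
Actuation path lost [AND]: one cut set from each child combined → 1 × 2 = 2 cut set(s).
Fallback branch lost [AND]: one cut set from each child combined → 1 × 1 × 1 = 1 cut set(s).
Planning chain unavailable [AND]: one cut set from each child combined → 1 × 1 = 1 cut set(s).
Perception stack lost [AND]: one cut set from each child combined → 1 × 1 = 1 cut set(s).
Autonomous vehicle fails to stop [OR]: union of children's cut sets → 3 cut set(s).
Minimal cut sets: {Lower CAN bus degraded, North lidar stuck, Secondary front camera fails}; {Backup planner stuck, Lower CAN bus degraded, Secondary front camera fails}; {#3 wheel-speed sensor lost, Backup perception node stuck, Fallback module is inoperative, Radar faulted, Right brake actuator failed}.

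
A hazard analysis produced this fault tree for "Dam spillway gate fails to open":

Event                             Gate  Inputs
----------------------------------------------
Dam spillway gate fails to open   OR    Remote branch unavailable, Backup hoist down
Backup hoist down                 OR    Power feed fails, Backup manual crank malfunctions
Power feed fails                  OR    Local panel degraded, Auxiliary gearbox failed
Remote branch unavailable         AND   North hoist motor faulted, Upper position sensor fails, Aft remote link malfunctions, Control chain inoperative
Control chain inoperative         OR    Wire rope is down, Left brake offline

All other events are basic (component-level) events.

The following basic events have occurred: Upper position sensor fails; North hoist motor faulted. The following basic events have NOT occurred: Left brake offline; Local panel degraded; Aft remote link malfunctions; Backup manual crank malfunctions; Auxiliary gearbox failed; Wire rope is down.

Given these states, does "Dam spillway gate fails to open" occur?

Control chain inoperative [OR]: Wire rope is down=not, Left brake offline=not → no input occurs → does not occur.
Remote branch unavailable [AND]: North hoist motor faulted=occurs, Upper position sensor fails=occurs, Aft remote link malfunctions=not, Control chain inoperative=not → not all inputs occur → does not occur.
Power feed fails [OR]: Local panel degraded=not, Auxiliary gearbox failed=not → no input occurs → does not occur.
Backup hoist down [OR]: Power feed fails=not, Backup manual crank malfunctions=not → no input occurs → does not occur.
Dam spillway gate fails to open [OR]: Remote branch unavailable=not, Backup hoist down=not → no input occurs → does not occur.

No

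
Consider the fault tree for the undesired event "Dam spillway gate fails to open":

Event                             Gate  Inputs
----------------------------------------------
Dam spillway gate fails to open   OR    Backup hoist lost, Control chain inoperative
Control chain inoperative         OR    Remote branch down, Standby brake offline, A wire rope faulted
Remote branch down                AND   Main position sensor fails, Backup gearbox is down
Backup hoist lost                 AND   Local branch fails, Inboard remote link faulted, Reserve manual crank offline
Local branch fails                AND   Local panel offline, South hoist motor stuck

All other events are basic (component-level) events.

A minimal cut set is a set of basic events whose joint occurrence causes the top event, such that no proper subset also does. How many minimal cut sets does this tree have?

Local branch fails [AND]: one cut set from each child combined → 1 × 1 = 1 cut set(s).
Backup hoist lost [AND]: one cut set from each child combined → 1 × 1 × 1 = 1 cut set(s).
Remote branch down [AND]: one cut set from each child combined → 1 × 1 = 1 cut set(s).
Control chain inoperative [OR]: union of children's cut sets → 3 cut set(s).
Dam spillway gate fails to open [OR]: union of children's cut sets → 4 cut set(s).
Minimal cut sets: {Inboard remote link faulted, Local panel offline, Reserve manual crank offline, South hoist motor stuck}; {Backup gearbox is down, Main position sensor fails}; {Standby brake offline}; {A wire rope faulted}.

4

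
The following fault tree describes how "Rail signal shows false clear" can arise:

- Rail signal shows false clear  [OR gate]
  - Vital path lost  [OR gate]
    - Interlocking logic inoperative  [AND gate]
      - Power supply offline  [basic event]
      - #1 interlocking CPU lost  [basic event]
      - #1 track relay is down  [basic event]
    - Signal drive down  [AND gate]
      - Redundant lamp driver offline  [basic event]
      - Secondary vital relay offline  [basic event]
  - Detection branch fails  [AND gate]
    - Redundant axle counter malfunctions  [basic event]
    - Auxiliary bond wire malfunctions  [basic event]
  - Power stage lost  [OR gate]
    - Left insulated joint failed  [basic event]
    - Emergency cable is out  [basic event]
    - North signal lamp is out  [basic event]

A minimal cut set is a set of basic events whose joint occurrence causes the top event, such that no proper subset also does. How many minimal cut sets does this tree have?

6

Interlocking logic inoperative [AND]: one cut set from each child combined → 1 × 1 × 1 = 1 cut set(s).
Signal drive down [AND]: one cut set from each child combined → 1 × 1 = 1 cut set(s).
Vital path lost [OR]: union of children's cut sets → 2 cut set(s).
Detection branch fails [AND]: one cut set from each child combined → 1 × 1 = 1 cut set(s).
Power stage lost [OR]: union of children's cut sets → 3 cut set(s).
Rail signal shows false clear [OR]: union of children's cut sets → 6 cut set(s).
Minimal cut sets: {#1 interlocking CPU lost, #1 track relay is down, Power supply offline}; {Redundant lamp driver offline, Secondary vital relay offline}; {Auxiliary bond wire malfunctions, Redundant axle counter malfunctions}; {Left insulated joint failed}; {Emergency cable is out}; {North signal lamp is out}.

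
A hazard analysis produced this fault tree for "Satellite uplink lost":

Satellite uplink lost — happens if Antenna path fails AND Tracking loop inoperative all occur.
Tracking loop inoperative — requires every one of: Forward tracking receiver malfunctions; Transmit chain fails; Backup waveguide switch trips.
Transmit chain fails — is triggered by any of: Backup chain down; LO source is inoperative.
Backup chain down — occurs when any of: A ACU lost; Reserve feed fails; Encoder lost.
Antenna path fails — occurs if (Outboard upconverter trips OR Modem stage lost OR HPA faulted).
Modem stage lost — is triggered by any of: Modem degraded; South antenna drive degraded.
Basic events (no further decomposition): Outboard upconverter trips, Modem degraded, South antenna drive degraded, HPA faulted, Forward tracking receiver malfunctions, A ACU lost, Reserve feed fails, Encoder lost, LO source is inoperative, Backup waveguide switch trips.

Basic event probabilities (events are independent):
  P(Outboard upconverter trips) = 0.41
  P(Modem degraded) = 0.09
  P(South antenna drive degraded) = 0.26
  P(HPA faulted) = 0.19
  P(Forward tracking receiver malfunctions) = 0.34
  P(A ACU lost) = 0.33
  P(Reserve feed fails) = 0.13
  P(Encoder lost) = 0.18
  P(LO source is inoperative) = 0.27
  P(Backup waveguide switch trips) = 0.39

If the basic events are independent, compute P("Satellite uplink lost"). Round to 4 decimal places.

0.0585

P(Modem stage lost) [OR] = 1 − (1−0.09) × (1−0.26) = 0.326600
P(Antenna path fails) [OR] = 1 − (1−0.41) × (1−0.326600) × (1−0.19) = 0.678182
P(Backup chain down) [OR] = 1 − (1−0.33) × (1−0.13) × (1−0.18) = 0.522022
P(Transmit chain fails) [OR] = 1 − (1−0.522022) × (1−0.27) = 0.651076
P(Tracking loop inoperative) [AND] = 0.34 × 0.651076 × 0.39 = 0.086333
P(Satellite uplink lost) [AND] = 0.678182 × 0.086333 = 0.058549
Rounded to 4 decimal places: P(Satellite uplink lost) ≈ 0.0585.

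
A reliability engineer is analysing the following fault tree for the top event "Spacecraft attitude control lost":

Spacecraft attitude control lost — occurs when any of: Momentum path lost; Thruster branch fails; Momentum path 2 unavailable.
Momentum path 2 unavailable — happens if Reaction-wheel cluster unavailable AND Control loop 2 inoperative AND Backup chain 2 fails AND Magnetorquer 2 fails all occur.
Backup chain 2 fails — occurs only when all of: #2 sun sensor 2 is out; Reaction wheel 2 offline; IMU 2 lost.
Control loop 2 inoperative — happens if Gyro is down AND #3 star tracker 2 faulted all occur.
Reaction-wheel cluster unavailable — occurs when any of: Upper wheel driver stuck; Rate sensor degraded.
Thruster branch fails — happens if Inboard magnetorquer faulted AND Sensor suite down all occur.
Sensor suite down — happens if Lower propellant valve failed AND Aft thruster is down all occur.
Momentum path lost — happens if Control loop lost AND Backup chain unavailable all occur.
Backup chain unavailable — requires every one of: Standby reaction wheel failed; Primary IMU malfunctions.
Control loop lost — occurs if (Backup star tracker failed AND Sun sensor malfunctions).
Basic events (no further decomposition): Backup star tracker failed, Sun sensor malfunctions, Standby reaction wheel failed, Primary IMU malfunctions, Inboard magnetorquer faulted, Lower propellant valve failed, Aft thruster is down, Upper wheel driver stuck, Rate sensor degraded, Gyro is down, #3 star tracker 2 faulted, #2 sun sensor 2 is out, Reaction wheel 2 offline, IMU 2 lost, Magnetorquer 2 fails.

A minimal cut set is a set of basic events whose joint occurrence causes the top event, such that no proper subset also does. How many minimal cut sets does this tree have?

4

Control loop lost [AND]: one cut set from each child combined → 1 × 1 = 1 cut set(s).
Backup chain unavailable [AND]: one cut set from each child combined → 1 × 1 = 1 cut set(s).
Momentum path lost [AND]: one cut set from each child combined → 1 × 1 = 1 cut set(s).
Sensor suite down [AND]: one cut set from each child combined → 1 × 1 = 1 cut set(s).
Thruster branch fails [AND]: one cut set from each child combined → 1 × 1 = 1 cut set(s).
Reaction-wheel cluster unavailable [OR]: union of children's cut sets → 2 cut set(s).
Control loop 2 inoperative [AND]: one cut set from each child combined → 1 × 1 = 1 cut set(s).
Backup chain 2 fails [AND]: one cut set from each child combined → 1 × 1 × 1 = 1 cut set(s).
Momentum path 2 unavailable [AND]: one cut set from each child combined → 2 × 1 × 1 × 1 = 2 cut set(s).
Spacecraft attitude control lost [OR]: union of children's cut sets → 4 cut set(s).
Minimal cut sets: {Backup star tracker failed, Primary IMU malfunctions, Standby reaction wheel failed, Sun sensor malfunctions}; {Aft thruster is down, Inboard magnetorquer faulted, Lower propellant valve failed}; {#2 sun sensor 2 is out, #3 star tracker 2 faulted, Gyro is down, IMU 2 lost, Magnetorquer 2 fails, Reaction wheel 2 offline, Upper wheel driver stuck}; {#2 sun sensor 2 is out, #3 star tracker 2 faulted, Gyro is down, IMU 2 lost, Magnetorquer 2 fails, Rate sensor degraded, Reaction wheel 2 offline}.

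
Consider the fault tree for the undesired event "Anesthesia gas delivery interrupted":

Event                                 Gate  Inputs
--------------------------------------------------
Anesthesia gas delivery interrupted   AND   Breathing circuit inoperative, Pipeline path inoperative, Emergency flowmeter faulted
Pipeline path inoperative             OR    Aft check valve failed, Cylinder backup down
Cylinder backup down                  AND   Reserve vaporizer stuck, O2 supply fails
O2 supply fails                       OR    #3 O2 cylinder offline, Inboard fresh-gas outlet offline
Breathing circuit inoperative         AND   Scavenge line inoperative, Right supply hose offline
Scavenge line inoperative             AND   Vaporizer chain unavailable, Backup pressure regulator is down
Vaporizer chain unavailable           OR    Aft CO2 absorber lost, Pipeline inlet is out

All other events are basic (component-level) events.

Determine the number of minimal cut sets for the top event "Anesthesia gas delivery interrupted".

6

Vaporizer chain unavailable [OR]: union of children's cut sets → 2 cut set(s).
Scavenge line inoperative [AND]: one cut set from each child combined → 2 × 1 = 2 cut set(s).
Breathing circuit inoperative [AND]: one cut set from each child combined → 2 × 1 = 2 cut set(s).
O2 supply fails [OR]: union of children's cut sets → 2 cut set(s).
Cylinder backup down [AND]: one cut set from each child combined → 1 × 2 = 2 cut set(s).
Pipeline path inoperative [OR]: union of children's cut sets → 3 cut set(s).
Anesthesia gas delivery interrupted [AND]: one cut set from each child combined → 2 × 3 × 1 = 6 cut set(s).
Minimal cut sets: {Aft CO2 absorber lost, Aft check valve failed, Backup pressure regulator is down, Emergency flowmeter faulted, Right supply hose offline}; {#3 O2 cylinder offline, Aft CO2 absorber lost, Backup pressure regulator is down, Emergency flowmeter faulted, Reserve vaporizer stuck, Right supply hose offline}; {Aft CO2 absorber lost, Backup pressure regulator is down, Emergency flowmeter faulted, Inboard fresh-gas outlet offline, Reserve vaporizer stuck, Right supply hose offline}; {Aft check valve failed, Backup pressure regulator is down, Emergency flowmeter faulted, Pipeline inlet is out, Right supply hose offline}; {#3 O2 cylinder offline, Backup pressure regulator is down, Emergency flowmeter faulted, Pipeline inlet is out, Reserve vaporizer stuck, Right supply hose offline}; {Backup pressure regulator is down, Emergency flowmeter faulted, Inboard fresh-gas outlet offline, Pipeline inlet is out, Reserve vaporizer stuck, Right supply hose offline}.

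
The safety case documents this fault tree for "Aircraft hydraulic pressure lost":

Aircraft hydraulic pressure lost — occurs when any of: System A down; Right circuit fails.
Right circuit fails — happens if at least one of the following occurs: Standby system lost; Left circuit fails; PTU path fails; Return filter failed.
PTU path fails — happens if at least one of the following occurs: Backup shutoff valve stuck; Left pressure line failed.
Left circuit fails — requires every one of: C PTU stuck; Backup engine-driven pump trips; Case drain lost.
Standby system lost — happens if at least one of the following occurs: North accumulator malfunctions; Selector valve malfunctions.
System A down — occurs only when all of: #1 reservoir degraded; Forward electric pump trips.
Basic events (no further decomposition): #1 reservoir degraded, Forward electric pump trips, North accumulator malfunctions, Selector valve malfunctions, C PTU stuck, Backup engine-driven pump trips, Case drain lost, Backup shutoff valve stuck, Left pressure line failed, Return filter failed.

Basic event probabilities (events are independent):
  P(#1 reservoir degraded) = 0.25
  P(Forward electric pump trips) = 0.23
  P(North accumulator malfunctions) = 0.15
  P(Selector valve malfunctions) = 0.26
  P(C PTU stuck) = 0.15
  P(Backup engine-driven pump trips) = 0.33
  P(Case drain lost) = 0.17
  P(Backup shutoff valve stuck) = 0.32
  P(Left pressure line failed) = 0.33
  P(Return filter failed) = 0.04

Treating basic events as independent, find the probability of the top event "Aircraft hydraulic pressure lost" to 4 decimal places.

P(System A down) [AND] = 0.25 × 0.23 = 0.057500
P(Standby system lost) [OR] = 1 − (1−0.15) × (1−0.26) = 0.371000
P(Left circuit fails) [AND] = 0.15 × 0.33 × 0.17 = 0.008415
P(PTU path fails) [OR] = 1 − (1−0.32) × (1−0.33) = 0.544400
P(Right circuit fails) [OR] = 1 − (1−0.371000) × (1−0.008415) × (1−0.544400) × (1−0.04) = 0.727206
P(Aircraft hydraulic pressure lost) [OR] = 1 − (1−0.057500) × (1−0.727206) = 0.742892
Rounded to 4 decimal places: P(Aircraft hydraulic pressure lost) ≈ 0.7429.

0.7429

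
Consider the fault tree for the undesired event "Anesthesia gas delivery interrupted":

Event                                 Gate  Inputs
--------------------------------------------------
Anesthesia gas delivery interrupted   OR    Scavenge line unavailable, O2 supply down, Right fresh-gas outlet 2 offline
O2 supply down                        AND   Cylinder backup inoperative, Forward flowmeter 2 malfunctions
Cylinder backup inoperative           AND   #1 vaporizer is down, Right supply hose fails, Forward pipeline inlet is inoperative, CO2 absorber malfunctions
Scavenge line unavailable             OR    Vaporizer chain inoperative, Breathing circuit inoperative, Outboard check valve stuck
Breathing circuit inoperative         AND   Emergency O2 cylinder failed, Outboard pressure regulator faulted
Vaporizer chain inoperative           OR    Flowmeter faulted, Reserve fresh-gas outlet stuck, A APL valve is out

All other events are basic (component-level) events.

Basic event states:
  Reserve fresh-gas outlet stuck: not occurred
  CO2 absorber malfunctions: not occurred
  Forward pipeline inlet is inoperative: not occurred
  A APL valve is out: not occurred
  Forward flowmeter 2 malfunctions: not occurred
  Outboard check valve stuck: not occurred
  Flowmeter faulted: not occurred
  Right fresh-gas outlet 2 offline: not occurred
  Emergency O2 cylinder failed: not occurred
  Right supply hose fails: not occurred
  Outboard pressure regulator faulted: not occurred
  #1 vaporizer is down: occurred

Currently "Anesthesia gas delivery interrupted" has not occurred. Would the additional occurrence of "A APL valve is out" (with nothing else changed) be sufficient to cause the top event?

Counterfactual: set "A APL valve is out" to occurred.
Vaporizer chain inoperative [OR]: Flowmeter faulted=not, Reserve fresh-gas outlet stuck=not, A APL valve is out=occurs → at least one input occurs → occurs.
Breathing circuit inoperative [AND]: Emergency O2 cylinder failed=not, Outboard pressure regulator faulted=not → not all inputs occur → does not occur.
Scavenge line unavailable [OR]: Vaporizer chain inoperative=occurs, Breathing circuit inoperative=not, Outboard check valve stuck=not → at least one input occurs → occurs.
Cylinder backup inoperative [AND]: #1 vaporizer is down=occurs, Right supply hose fails=not, Forward pipeline inlet is inoperative=not, CO2 absorber malfunctions=not → not all inputs occur → does not occur.
O2 supply down [AND]: Cylinder backup inoperative=not, Forward flowmeter 2 malfunctions=not → not all inputs occur → does not occur.
Anesthesia gas delivery interrupted [OR]: Scavenge line unavailable=occurs, O2 supply down=not, Right fresh-gas outlet 2 offline=not → at least one input occurs → occurs.

Yes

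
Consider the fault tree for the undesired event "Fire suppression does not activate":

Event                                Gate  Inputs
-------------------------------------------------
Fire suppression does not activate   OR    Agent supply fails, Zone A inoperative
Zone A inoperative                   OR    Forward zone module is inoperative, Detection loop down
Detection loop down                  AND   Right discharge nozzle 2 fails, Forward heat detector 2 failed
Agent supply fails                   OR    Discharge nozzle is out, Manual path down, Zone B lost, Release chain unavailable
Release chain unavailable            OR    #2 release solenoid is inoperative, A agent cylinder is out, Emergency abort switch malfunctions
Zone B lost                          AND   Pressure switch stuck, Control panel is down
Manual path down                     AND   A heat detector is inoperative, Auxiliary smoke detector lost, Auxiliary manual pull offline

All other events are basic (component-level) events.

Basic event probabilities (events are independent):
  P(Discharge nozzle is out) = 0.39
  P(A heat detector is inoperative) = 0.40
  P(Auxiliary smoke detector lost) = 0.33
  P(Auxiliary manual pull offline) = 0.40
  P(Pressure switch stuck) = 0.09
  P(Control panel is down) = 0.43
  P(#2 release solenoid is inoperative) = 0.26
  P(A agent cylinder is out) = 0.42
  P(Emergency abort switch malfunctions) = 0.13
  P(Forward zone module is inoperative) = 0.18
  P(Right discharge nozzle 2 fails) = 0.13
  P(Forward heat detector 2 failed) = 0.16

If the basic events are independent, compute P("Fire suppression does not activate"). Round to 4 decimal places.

P(Manual path down) [AND] = 0.40 × 0.33 × 0.40 = 0.052800
P(Zone B lost) [AND] = 0.09 × 0.43 = 0.038700
P(Release chain unavailable) [OR] = 1 − (1−0.26) × (1−0.42) × (1−0.13) = 0.626596
P(Agent supply fails) [OR] = 1 − (1−0.39) × (1−0.052800) × (1−0.038700) × (1−0.626596) = 0.792600
P(Detection loop down) [AND] = 0.13 × 0.16 = 0.020800
P(Zone A inoperative) [OR] = 1 − (1−0.18) × (1−0.020800) = 0.197056
P(Fire suppression does not activate) [OR] = 1 − (1−0.792600) × (1−0.197056) = 0.833469
Rounded to 4 decimal places: P(Fire suppression does not activate) ≈ 0.8335.

0.8335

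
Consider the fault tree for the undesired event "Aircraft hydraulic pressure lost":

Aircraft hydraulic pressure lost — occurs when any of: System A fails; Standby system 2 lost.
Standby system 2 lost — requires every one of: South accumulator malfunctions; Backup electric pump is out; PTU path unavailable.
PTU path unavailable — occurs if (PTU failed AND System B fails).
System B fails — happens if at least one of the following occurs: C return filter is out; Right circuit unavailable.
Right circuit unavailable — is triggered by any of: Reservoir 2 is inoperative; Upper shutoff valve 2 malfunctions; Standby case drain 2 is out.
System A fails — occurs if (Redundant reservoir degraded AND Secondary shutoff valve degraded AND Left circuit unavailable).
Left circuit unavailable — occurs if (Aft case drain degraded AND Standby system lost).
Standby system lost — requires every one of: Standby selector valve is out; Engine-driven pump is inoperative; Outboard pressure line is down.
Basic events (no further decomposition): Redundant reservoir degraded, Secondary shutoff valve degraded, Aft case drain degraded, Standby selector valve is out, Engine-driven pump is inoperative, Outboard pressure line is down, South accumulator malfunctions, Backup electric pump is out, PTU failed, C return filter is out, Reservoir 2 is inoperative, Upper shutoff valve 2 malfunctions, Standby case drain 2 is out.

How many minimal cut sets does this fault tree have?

Standby system lost [AND]: one cut set from each child combined → 1 × 1 × 1 = 1 cut set(s).
Left circuit unavailable [AND]: one cut set from each child combined → 1 × 1 = 1 cut set(s).
System A fails [AND]: one cut set from each child combined → 1 × 1 × 1 = 1 cut set(s).
Right circuit unavailable [OR]: union of children's cut sets → 3 cut set(s).
System B fails [OR]: union of children's cut sets → 4 cut set(s).
PTU path unavailable [AND]: one cut set from each child combined → 1 × 4 = 4 cut set(s).
Standby system 2 lost [AND]: one cut set from each child combined → 1 × 1 × 4 = 4 cut set(s).
Aircraft hydraulic pressure lost [OR]: union of children's cut sets → 5 cut set(s).
Minimal cut sets: {Aft case drain degraded, Engine-driven pump is inoperative, Outboard pressure line is down, Redundant reservoir degraded, Secondary shutoff valve degraded, Standby selector valve is out}; {Backup electric pump is out, C return filter is out, PTU failed, South accumulator malfunctions}; {Backup electric pump is out, PTU failed, Reservoir 2 is inoperative, South accumulator malfunctions}; {Backup electric pump is out, PTU failed, South accumulator malfunctions, Upper shutoff valve 2 malfunctions}; {Backup electric pump is out, PTU failed, South accumulator malfunctions, Standby case drain 2 is out}.

5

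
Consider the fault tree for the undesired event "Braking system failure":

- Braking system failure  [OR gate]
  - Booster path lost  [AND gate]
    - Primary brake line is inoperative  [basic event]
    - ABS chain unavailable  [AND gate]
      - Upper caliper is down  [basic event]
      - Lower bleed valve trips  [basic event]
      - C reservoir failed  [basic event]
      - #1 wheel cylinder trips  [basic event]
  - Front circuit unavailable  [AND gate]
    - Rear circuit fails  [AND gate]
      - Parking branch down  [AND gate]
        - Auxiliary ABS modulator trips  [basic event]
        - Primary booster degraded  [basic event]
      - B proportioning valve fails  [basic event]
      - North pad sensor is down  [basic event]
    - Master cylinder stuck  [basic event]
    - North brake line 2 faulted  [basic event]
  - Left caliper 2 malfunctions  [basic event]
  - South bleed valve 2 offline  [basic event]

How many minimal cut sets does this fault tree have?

4

ABS chain unavailable [AND]: one cut set from each child combined → 1 × 1 × 1 × 1 = 1 cut set(s).
Booster path lost [AND]: one cut set from each child combined → 1 × 1 = 1 cut set(s).
Parking branch down [AND]: one cut set from each child combined → 1 × 1 = 1 cut set(s).
Rear circuit fails [AND]: one cut set from each child combined → 1 × 1 × 1 = 1 cut set(s).
Front circuit unavailable [AND]: one cut set from each child combined → 1 × 1 × 1 = 1 cut set(s).
Braking system failure [OR]: union of children's cut sets → 4 cut set(s).
Minimal cut sets: {#1 wheel cylinder trips, C reservoir failed, Lower bleed valve trips, Primary brake line is inoperative, Upper caliper is down}; {Auxiliary ABS modulator trips, B proportioning valve fails, Master cylinder stuck, North brake line 2 faulted, North pad sensor is down, Primary booster degraded}; {Left caliper 2 malfunctions}; {South bleed valve 2 offline}.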